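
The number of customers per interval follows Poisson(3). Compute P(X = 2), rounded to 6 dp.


P(X=2) = e^(-3) * 3^2 / 2!
≈ 0.04978706837 * 9 / 2
≈ 0.224042

0.224042


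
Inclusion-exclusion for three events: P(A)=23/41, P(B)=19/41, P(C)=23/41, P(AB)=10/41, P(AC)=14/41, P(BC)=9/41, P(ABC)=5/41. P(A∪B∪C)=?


P(A∪B∪C) = P(A)+P(B)+P(C) - P(AB)-P(AC)-P(BC) + P(ABC)
= 23/41+19/41+23/41 - 10/41-14/41-9/41 + 5/41
= 37/41

37/41


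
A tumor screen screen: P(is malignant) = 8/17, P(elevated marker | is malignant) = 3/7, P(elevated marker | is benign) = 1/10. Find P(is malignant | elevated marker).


P(A) = P(A|B)P(B) + P(A|B')P(B') = 3/7*8/17 + 1/10*9/17 = 303/1190
P(B|A) = P(A|B)P(B)/P(A) = (24/119)/(303/1190) = 80/101

80/101


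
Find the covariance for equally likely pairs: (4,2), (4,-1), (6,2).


E[X]=14/3, E[Y]=1, E[XY]=16/3
Cov(X,Y) = E[XY] - E[X]E[Y] = 16/3 - 14/3*1 = 2/3

2/3


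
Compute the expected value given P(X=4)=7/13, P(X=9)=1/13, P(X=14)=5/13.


E[X] = sum(x * P(x))
= 4*7/13 + 9*1/13 + 14*5/13
= 107/13

107/13


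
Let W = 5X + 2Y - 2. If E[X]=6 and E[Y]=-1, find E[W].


E[5X + 2Y - 2] = 5*E[X] + 2*E[Y] - 2
= (5)*(6) + (2)*(-1) + (-2)
= 30 - 2 - 2 = 26

26


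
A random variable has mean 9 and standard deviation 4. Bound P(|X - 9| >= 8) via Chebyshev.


k = 8/4 = 2
Chebyshev: P(|X-mu| >= k*sigma) <= 1/k^2 = 1/2^2 = 1/4

1/4


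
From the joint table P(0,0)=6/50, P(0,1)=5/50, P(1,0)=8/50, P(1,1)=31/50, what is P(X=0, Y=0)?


Read from table: P(X=0, Y=0) = 6/50 = 3/25

3/25


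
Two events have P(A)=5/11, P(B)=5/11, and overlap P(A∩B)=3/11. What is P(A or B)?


P(A∪B) = P(A) + P(B) - P(A∩B)
= 5/11 + 5/11 - 3/11 = 7/11

7/11


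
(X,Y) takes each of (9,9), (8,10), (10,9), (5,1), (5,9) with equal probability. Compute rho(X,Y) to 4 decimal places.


Cov(X,Y) = 3.9600, Var(X) = 4.2400, Var(Y) = 11.0400
rho = Cov/(sqrt(VarX)*sqrt(VarY)) = 0.5788

0.5788


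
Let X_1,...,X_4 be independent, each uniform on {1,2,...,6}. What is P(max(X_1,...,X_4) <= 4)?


P(max <= 4) = P(all X_i <= 4) = (P(X_1 <= 4))^4
= (4/6)^4 = (2/3)^4 = 16/81

16/81


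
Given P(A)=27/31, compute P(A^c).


P(A') = 1 - P(A) = 1 - 27/31 = 4/31

4/31


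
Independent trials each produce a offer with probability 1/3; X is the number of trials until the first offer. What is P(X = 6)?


P(X=6) = (1-p)^5 * p = (2/3)^5 * 1/3
= 32/243 * 1/3 = 32/729

32/729


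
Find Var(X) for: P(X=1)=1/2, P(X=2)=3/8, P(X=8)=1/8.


E[X] = 9/4, E[X^2] = 10
Var(X) = E[X^2] - (E[X])^2 = 10 - (9/4)^2 = 79/16

79/16


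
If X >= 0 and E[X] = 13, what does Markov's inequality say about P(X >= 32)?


Markov: P(X >= a) <= E[X]/a
P(X >= 32) <= 13/32

13/32


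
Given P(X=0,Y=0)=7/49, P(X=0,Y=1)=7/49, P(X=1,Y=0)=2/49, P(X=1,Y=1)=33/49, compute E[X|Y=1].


P(Y=1) = 40/49
E[X|Y=1] = (0*7 + 1*33)/40 = 33/40

33/40


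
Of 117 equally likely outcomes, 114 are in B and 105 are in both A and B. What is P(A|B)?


P(A|B) = P(A∩B)/P(B) = (105/117)/(114/117) = 105/114 = 35/38

35/38


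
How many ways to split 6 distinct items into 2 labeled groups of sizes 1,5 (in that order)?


6! = 720
Denominator: 1!=1 * 5!=120
Coefficient = 720 / 120 = 6

6


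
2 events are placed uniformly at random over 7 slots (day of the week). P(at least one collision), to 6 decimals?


P(all different) = prod((7-i)/7 for i=0..1) = 0.857143
P(at least one match) = 1 - 0.857143 = 0.142857

0.142857


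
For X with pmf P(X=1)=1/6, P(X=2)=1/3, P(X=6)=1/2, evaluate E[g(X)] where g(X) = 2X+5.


E[2X+5] = sum(g(x)*P(x))
= 7*1/6 + 9*1/3 + 17*1/2
= 38/3

38/3


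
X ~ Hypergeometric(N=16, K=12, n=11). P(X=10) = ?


P(X=10) = C(12,10)*C(4,1) / C(16,11)
= 66*4 / 4368
= 264/4368 = 11/182

11/182


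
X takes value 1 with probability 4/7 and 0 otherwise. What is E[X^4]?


For Bernoulli: X in {0,1}
E[X^4] = 0^4*(1-4/7) + 1^4*4/7 = 4/7

4/7


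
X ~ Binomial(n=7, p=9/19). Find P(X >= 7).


P(X>=7) = P(X=7)
= 4782969/893871739
= 4782969/893871739

4782969/893871739


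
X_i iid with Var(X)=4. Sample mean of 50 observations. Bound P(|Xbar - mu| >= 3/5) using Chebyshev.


Var(Xbar) = Var(X)/n = 4/50
Chebyshev: P(|Xbar-mu| >= 3/5) <= Var(Xbar)/(3/5)^2 = (2/25)/(9/25) = 2/9

2/9


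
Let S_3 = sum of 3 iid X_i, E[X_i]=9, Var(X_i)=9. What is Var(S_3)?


By independence, Var(S_n) = n*Var(X_1) = 3*9 = 27

27


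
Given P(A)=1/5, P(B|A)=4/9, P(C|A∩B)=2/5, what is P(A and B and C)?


P(A∩B∩C) = P(A) * P(B|A) * P(C|A∩B)
= 1/5 * 4/9 * 2/5
= 4/45 * 2/5 = 8/225

8/225


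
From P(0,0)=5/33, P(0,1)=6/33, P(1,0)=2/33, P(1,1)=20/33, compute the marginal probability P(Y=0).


P(Y=0) = P(0,0)+P(1,0) = 5/33 + 2/33 = 7/33

7/33


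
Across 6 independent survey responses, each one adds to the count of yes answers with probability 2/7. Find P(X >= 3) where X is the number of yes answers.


P(X>=3) = P(X=3) + P(X=4) + P(X=5) + P(X=6)
= 20000/117649 + 6000/117649 + 960/117649 + 64/117649
= 27024/117649

27024/117649


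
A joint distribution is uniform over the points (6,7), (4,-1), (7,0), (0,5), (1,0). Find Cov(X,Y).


E[X]=18/5, E[Y]=11/5, E[XY]=38/5
Cov(X,Y) = E[XY] - E[X]E[Y] = 38/5 - 18/5*11/5 = -8/25

-8/25


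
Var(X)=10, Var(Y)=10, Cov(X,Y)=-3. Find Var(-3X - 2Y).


Var(-3X - 2Y) = (-3)^2*Var(X) + (-2)^2*Var(Y) + 2*(-3)*(-2)*Cov(X,Y)
= 9*10 + 4*10 + 12*(-3)
= 90 + 40 - 36 = 94

94


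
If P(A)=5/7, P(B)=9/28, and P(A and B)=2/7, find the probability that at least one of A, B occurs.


P(A∪B) = P(A) + P(B) - P(A∩B)
= 5/7 + 9/28 - 2/7 = 3/4

3/4


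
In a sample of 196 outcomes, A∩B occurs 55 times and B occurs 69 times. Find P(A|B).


P(A|B) = P(A∩B)/P(B) = (55/196)/(69/196) = 55/69

55/69


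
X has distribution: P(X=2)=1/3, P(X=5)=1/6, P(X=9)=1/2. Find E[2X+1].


E[2X+1] = sum(g(x)*P(x))
= 5*1/3 + 11*1/6 + 19*1/2
= 13

13


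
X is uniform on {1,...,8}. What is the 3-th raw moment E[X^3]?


E[X^3] = (1/8) * sum(x^3 for x=1..8)
= 1296/8 = 162

162


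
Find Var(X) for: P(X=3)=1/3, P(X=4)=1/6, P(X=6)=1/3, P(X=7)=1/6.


E[X] = 29/6, E[X^2] = 155/6
Var(X) = E[X^2] - (E[X])^2 = 155/6 - (29/6)^2 = 89/36

89/36


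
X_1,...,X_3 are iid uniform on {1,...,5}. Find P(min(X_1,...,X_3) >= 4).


P(min >= 4) = P(all X_i >= 4) = (P(X_1 >= 4))^3
= (2/5)^3 = 8/125

8/125


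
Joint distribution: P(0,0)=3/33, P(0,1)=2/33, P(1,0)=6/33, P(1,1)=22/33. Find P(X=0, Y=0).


Read from table: P(X=0, Y=0) = 3/33 = 1/11

1/11


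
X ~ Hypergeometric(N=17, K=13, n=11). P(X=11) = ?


P(X=11) = C(13,11)*C(4,0) / C(17,11)
= 78*1 / 12376
= 78/12376 = 3/476

3/476


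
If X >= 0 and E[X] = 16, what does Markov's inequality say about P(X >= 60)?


Markov: P(X >= a) <= E[X]/a
P(X >= 60) <= 16/60 = 4/15

4/15


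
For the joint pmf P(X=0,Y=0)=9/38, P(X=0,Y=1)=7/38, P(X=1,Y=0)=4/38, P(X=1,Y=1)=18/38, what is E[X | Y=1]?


P(Y=1) = 25/38
E[X|Y=1] = (0*7 + 1*18)/25 = 18/25

18/25


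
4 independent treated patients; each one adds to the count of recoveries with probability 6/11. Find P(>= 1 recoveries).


P(at least one) = 1 - P(none)
P(none) = (1 - 6/11)^4 = (5/11)^4 = 625/14641
P(at least one) = 1 - 625/14641 = 14016/14641

14016/14641


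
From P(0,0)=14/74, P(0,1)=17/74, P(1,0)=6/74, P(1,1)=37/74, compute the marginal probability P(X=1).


P(X=1) = P(1,0)+P(1,1) = 6/74 + 37/74 = 43/74

43/74


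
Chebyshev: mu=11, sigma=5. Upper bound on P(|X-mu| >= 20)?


k = 20/5 = 4
Chebyshev: P(|X-mu| >= k*sigma) <= 1/k^2 = 1/4^2 = 1/16

1/16


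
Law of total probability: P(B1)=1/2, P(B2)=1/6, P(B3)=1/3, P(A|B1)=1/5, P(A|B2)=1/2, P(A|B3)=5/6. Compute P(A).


P(A) = P(A|B1)P(B1) + P(A|B2)P(B2) + P(A|B3)P(B3)
= 1/5*1/2 + 1/2*1/6 + 5/6*1/3
= 1/10 + 1/12 + 5/18 = 83/180

83/180


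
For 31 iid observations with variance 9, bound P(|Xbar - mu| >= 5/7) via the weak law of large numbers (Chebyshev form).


Var(Xbar) = Var(X)/n = 9/31
Chebyshev: P(|Xbar-mu| >= 5/7) <= Var(Xbar)/(5/7)^2 = (9/31)/(25/49) = 441/775

441/775


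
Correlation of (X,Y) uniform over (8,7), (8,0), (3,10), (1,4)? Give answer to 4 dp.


Cov(X,Y) = -3.7500, Var(X) = 9.5000, Var(Y) = 13.6875
rho = Cov/(sqrt(VarX)*sqrt(VarY)) = -0.3289

-0.3289


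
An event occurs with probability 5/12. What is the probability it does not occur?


P(A') = 1 - P(A) = 1 - 5/12 = 7/12

7/12


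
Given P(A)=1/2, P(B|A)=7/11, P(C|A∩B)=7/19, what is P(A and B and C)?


P(A∩B∩C) = P(A) * P(B|A) * P(C|A∩B)
= 1/2 * 7/11 * 7/19
= 7/22 * 7/19 = 49/418

49/418


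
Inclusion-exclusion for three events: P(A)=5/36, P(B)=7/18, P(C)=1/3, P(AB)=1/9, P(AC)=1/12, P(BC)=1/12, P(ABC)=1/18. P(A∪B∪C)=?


P(A∪B∪C) = P(A)+P(B)+P(C) - P(AB)-P(AC)-P(BC) + P(ABC)
= 5/36+7/18+1/3 - 1/9-1/12-1/12 + 1/18
= 23/36

23/36


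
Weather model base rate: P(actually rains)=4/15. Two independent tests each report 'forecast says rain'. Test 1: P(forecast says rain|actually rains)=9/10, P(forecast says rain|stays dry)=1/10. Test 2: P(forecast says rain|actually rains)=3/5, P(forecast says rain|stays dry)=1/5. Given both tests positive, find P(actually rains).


After test 1: P(+) = 9/10*4/15 + 1/10*11/15 = 47/150
P(B|+) = (6/25)/(47/150) = 36/47
After test 2 (use post1 as new prior): P(+) = 3/5*36/47 + 1/5*11/47 = 119/235
P(B|+,+) = (108/235)/(119/235) = 108/119

108/119


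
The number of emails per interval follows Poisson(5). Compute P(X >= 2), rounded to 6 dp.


P(X>=2) = 1 - P(X<=1) = 1 - (e^(-5)*5^0/0! + e^(-5)*5^1/1!)
≈ 1 - (0.0067379470 + 0.0336897350)
= 1 - 0.0404276820 = 0.9595723180
≈ 0.959572

0.959572


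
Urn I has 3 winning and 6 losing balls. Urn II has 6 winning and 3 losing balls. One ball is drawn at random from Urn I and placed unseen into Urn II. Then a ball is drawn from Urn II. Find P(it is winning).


P(transfer winning) = 3/9 = 1/3; P(transfer losing) = 2/3
If winning transferred: Urn II has 7 winning of 10, so P(winning|winning moved) = 7/10
If losing transferred: Urn II has 6 winning of 10, so P(winning|losing moved) = 3/5
By total probability: P(winning) = 1/3*7/10 + 2/3*3/5 = 19/30

19/30


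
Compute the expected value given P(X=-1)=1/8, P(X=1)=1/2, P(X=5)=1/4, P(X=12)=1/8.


E[X] = sum(x * P(x))
= -1*1/8 + 1*1/2 + 5*1/4 + 12*1/8
= 25/8

25/8


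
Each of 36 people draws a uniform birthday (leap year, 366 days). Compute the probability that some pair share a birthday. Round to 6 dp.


P(all different) = prod((366-i)/366 for i=0..35) = 0.168667
P(at least one match) = 1 - 0.168667 = 0.831333

0.831333


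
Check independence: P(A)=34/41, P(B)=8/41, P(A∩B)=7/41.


P(A)*P(B) = 34/41*8/41 = 272/1681
P(A∩B) = 7/41 != 272/1681, so not independent

No, A and B are not independent


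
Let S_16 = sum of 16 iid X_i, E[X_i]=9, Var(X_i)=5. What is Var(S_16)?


By independence, Var(S_n) = n*Var(X_1) = 16*5 = 80

80


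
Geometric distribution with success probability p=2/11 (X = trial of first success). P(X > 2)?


P(X > 2) = P(first 2 trials all fail) = (1-p)^2 = (9/11)^2 = 81/121

81/121


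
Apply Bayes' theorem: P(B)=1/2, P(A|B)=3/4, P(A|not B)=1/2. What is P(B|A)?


P(A) = P(A|B)P(B) + P(A|B')P(B') = 3/4*1/2 + 1/2*1/2 = 5/8
P(B|A) = P(A|B)P(B)/P(A) = (3/8)/(5/8) = 3/5

3/5


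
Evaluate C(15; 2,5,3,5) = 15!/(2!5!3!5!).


15! = 1307674368000
Denominator: 2!=2 * 5!=120 * 3!=6 * 5!=120
Coefficient = 1307674368000 / 172800 = 7567560

7567560


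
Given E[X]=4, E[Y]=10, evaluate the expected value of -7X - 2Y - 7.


E[-7X - 2Y - 7] = -7*E[X] - 2*E[Y] - 7
= (-7)*(4) + (-2)*(10) + (-7)
= -28 - 20 - 7 = -55

-55


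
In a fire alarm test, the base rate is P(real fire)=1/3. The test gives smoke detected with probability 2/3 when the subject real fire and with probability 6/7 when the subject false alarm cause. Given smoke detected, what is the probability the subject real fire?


P(A) = P(A|B)P(B) + P(A|B')P(B') = 2/3*1/3 + 6/7*2/3 = 50/63
P(B|A) = P(A|B)P(B)/P(A) = (2/9)/(50/63) = 7/25

7/25


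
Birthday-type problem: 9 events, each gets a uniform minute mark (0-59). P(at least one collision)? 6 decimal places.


P(all different) = prod((60-i)/60 for i=0..8) = 0.532315
P(at least one match) = 1 - 0.532315 = 0.467685

0.467685


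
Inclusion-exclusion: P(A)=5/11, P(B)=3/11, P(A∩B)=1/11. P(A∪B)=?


P(A∪B) = P(A) + P(B) - P(A∩B)
= 5/11 + 3/11 - 1/11 = 7/11

7/11


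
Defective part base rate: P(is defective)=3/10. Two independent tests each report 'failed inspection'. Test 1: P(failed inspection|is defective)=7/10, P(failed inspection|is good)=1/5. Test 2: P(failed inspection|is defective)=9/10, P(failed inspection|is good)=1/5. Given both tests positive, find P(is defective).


After test 1: P(+) = 7/10*3/10 + 1/5*7/10 = 7/20
P(B|+) = (21/100)/(7/20) = 3/5
After test 2 (use post1 as new prior): P(+) = 9/10*3/5 + 1/5*2/5 = 31/50
P(B|+,+) = (27/50)/(31/50) = 27/31

27/31


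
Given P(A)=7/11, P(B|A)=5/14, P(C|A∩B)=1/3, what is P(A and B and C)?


P(A∩B∩C) = P(A) * P(B|A) * P(C|A∩B)
= 7/11 * 5/14 * 1/3
= 5/22 * 1/3 = 5/66

5/66


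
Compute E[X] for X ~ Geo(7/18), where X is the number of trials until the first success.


For geometric (trials until first success), E[X] = 1/p = 1/(7/18) = 18/7

18/7


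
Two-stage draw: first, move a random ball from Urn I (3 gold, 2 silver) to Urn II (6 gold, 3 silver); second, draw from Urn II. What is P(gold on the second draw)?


P(transfer gold) = 3/5; P(transfer silver) = 2/5
If gold transferred: Urn II has 7 gold of 10, so P(gold|gold moved) = 7/10
If silver transferred: Urn II has 6 gold of 10, so P(gold|silver moved) = 3/5
By total probability: P(gold) = 3/5*7/10 + 2/5*3/5 = 33/50

33/50


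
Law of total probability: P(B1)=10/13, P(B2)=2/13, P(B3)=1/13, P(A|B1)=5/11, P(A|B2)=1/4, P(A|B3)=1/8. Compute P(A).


P(A) = P(A|B1)P(B1) + P(A|B2)P(B2) + P(A|B3)P(B3)
= 5/11*10/13 + 1/4*2/13 + 1/8*1/13
= 50/143 + 1/26 + 1/104 = 35/88

35/88


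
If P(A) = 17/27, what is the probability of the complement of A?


P(A') = 1 - P(A) = 1 - 17/27 = 10/27

10/27


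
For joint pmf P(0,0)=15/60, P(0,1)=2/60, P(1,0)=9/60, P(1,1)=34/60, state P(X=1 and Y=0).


Read from table: P(X=1, Y=0) = 9/60 = 3/20

3/20


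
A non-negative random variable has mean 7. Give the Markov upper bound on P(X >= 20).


Markov: P(X >= a) <= E[X]/a
P(X >= 20) <= 7/20

7/20


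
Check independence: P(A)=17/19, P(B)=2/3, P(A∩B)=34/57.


P(A)*P(B) = 17/19*2/3 = 34/57
P(A∩B) = 34/57, which equals P(A)P(B), so independent

Yes, A and B are independent


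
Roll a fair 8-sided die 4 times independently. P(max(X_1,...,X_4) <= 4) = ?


P(max <= 4) = P(all X_i <= 4) = (P(X_1 <= 4))^4
= (4/8)^4 = (1/2)^4 = 1/16

1/16


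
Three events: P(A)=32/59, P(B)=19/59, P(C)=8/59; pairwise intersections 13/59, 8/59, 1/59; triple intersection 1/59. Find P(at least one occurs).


P(A∪B∪C) = P(A)+P(B)+P(C) - P(AB)-P(AC)-P(BC) + P(ABC)
= 32/59+19/59+8/59 - 13/59-8/59-1/59 + 1/59
= 38/59

38/59


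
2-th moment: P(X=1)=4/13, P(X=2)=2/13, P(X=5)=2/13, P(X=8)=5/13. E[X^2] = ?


E[X^2] = sum(x^2 * P(x))
= 1*4/13 + 4*2/13 + 25*2/13 + 64*5/13
= 382/13

382/13


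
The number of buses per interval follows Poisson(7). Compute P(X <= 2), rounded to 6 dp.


P(X<=2) = e^(-7)*7^0/0! + e^(-7)*7^1/1! + e^(-7)*7^2/2!
≈ 0.0009118820 + 0.0063831738 + 0.0223411082
= 0.0296361640
≈ 0.029636

0.029636


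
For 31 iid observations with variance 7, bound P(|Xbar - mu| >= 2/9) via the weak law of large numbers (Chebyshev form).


Var(Xbar) = Var(X)/n = 7/31
Chebyshev: P(|Xbar-mu| >= 2/9) <= Var(Xbar)/(2/9)^2 = (7/31)/(4/81) = 567/124
Bound exceeds 1, so trivial bound: 1

1


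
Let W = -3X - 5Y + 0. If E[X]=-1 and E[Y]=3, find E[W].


E[-3X - 5Y + 0] = -3*E[X] - 5*E[Y] + 0
= (-3)*(-1) + (-5)*(3) + (0)
= 3 - 15 + 0 = -12

-12


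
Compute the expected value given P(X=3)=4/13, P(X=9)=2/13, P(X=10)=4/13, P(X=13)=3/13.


E[X] = sum(x * P(x))
= 3*4/13 + 9*2/13 + 10*4/13 + 13*3/13
= 109/13

109/13


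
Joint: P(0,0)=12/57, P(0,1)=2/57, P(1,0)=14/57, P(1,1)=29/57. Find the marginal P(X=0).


P(X=0) = P(0,0)+P(0,1) = 12/57 + 2/57 = 14/57

14/57


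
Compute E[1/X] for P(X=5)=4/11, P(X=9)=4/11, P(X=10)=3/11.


E[1/X] = sum(g(x)*P(x))
= 1/5*4/11 + 1/9*4/11 + 1/10*3/11
= 139/990

139/990


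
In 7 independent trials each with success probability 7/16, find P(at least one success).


P(at least one) = 1 - P(none)
P(none) = (1 - 7/16)^7 = (9/16)^7 = 4782969/268435456
P(at least one) = 1 - 4782969/268435456 = 263652487/268435456

263652487/268435456


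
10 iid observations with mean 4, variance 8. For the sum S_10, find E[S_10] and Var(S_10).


E[S_n] = n*mu = 10*4 = 40
Var(S_n) = n*sigma^2 = 10*8 = 80

E[S_10]=40, Var(S_10)=80


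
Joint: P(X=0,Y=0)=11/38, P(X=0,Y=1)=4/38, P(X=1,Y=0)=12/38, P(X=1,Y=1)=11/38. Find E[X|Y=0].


P(Y=0) = 23/38
E[X|Y=0] = (0*11 + 1*12)/23 = 12/23

12/23


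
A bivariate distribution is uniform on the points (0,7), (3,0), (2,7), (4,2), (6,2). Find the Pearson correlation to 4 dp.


Cov(X,Y) = -4.0000, Var(X) = 4.0000, Var(Y) = 8.2400
rho = Cov/(sqrt(VarX)*sqrt(VarY)) = -0.6967

-0.6967


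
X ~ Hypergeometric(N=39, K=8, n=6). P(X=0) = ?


P(X=0) = C(8,0)*C(31,6) / C(39,6)
= 1*736281 / 3262623
= 736281/3262623 = 2697/11951

2697/11951


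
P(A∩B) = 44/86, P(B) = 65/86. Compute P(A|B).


P(A|B) = P(A∩B)/P(B) = (44/86)/(65/86) = 44/65

44/65


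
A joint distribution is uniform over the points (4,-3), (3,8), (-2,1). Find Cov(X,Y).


E[X]=5/3, E[Y]=2, E[XY]=10/3
Cov(X,Y) = E[XY] - E[X]E[Y] = 10/3 - 5/3*2 = 0

0


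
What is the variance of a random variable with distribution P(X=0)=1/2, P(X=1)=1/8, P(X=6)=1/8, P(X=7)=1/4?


E[X] = 21/8, E[X^2] = 135/8
Var(X) = E[X^2] - (E[X])^2 = 135/8 - (21/8)^2 = 639/64

639/64


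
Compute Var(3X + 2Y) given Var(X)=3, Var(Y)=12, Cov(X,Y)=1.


Var(3X + 2Y) = 3^2*Var(X) + 2^2*Var(Y) + 2*3*2*Cov(X,Y)
= 9*3 + 4*12 + 12*1
= 27 + 48 + 12 = 87

87


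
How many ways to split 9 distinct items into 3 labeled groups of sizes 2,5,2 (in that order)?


9! = 362880
Denominator: 2!=2 * 5!=120 * 2!=2
Coefficient = 362880 / 480 = 756

756


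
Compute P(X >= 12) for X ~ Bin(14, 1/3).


P(X>=12) = P(X=12) + P(X=13) + P(X=14)
= 364/4782969 + 28/4782969 + 1/4782969
= 131/1594323

131/1594323


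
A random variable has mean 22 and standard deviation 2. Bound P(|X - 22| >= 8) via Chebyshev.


k = 8/2 = 4
Chebyshev: P(|X-mu| >= k*sigma) <= 1/k^2 = 1/4^2 = 1/16

1/16


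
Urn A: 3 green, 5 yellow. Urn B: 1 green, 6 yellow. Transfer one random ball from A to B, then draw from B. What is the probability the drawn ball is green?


P(transfer green) = 3/8; P(transfer yellow) = 5/8
If green transferred: Urn II has 2 green of 8, so P(green|green moved) = 1/4
If yellow transferred: Urn II has 1 green of 8, so P(green|yellow moved) = 1/8
By total probability: P(green) = 3/8*1/4 + 5/8*1/8 = 11/64

11/64


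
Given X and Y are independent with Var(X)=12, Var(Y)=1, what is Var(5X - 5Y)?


Independence => Cov(X,Y)=0
Var(5X - 5Y) = 5^2*Var(X) + (-5)^2*Var(Y)
= 25*12 + 25*1 = 325

325


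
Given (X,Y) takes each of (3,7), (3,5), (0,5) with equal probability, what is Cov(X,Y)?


E[X]=2, E[Y]=17/3, E[XY]=12
Cov(X,Y) = E[XY] - E[X]E[Y] = 12 - 2*17/3 = 2/3

2/3


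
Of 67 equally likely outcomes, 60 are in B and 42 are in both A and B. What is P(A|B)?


P(A|B) = P(A∩B)/P(B) = (42/67)/(60/67) = 42/60 = 7/10

7/10


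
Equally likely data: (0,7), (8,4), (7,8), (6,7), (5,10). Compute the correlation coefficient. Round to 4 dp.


Cov(X,Y) = -1.4400, Var(X) = 7.7600, Var(Y) = 3.7600
rho = Cov/(sqrt(VarX)*sqrt(VarY)) = -0.2666

-0.2666


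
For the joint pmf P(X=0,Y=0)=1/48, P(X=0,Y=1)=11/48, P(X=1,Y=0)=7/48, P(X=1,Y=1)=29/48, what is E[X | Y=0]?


P(Y=0) = 8/48
E[X|Y=0] = (0*1 + 1*7)/8 = 7/8

7/8


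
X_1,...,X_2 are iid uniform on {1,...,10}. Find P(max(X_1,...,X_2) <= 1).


P(max <= 1) = P(all X_i <= 1) = (P(X_1 <= 1))^2
= (1/10)^2 = 1/100

1/100


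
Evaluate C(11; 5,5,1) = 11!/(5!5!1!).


11! = 39916800
Denominator: 5!=120 * 5!=120 * 1!=1
Coefficient = 39916800 / 14400 = 2772

2772


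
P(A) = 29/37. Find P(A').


P(A') = 1 - P(A) = 1 - 29/37 = 8/37

8/37


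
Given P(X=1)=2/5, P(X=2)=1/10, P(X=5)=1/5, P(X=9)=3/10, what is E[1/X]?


E[1/X] = sum(g(x)*P(x))
= 1*2/5 + 1/2*1/10 + 1/5*1/5 + 1/9*3/10
= 157/300

157/300


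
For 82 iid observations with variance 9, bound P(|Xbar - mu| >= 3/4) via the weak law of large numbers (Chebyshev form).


Var(Xbar) = Var(X)/n = 9/82
Chebyshev: P(|Xbar-mu| >= 3/4) <= Var(Xbar)/(3/4)^2 = (9/82)/(9/16) = 8/41

8/41


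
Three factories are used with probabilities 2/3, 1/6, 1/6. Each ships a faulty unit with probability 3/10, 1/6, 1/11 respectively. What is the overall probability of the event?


P(A) = P(A|B1)P(B1) + P(A|B2)P(B2) + P(A|B3)P(B3)
= 3/10*2/3 + 1/6*1/6 + 1/11*1/6
= 1/5 + 1/36 + 1/66 = 481/1980

481/1980


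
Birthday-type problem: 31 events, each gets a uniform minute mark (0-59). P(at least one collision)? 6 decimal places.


P(all different) = prod((60-i)/60 for i=0..30) = 0.000071
P(at least one match) = 1 - 0.000071 = 0.999929

0.999929


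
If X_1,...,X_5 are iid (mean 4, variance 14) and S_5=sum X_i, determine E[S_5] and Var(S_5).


E[S_n] = n*mu = 5*4 = 20
Var(S_n) = n*sigma^2 = 5*14 = 70

E[S_5]=20, Var(S_5)=70


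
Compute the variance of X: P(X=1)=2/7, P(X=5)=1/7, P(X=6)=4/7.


E[X] = 31/7, E[X^2] = 171/7
Var(X) = E[X^2] - (E[X])^2 = 171/7 - (31/7)^2 = 236/49

236/49


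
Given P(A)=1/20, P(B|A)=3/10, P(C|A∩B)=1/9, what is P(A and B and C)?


P(A∩B∩C) = P(A) * P(B|A) * P(C|A∩B)
= 1/20 * 3/10 * 1/9
= 3/200 * 1/9 = 1/600

1/600


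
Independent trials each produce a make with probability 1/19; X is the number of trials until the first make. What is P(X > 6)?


P(X > 6) = P(first 6 trials all fail) = (1-p)^6 = (18/19)^6 = 34012224/47045881

34012224/47045881


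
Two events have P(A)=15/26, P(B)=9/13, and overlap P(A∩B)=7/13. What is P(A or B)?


P(A∪B) = P(A) + P(B) - P(A∩B)
= 15/26 + 9/13 - 7/13 = 19/26

19/26


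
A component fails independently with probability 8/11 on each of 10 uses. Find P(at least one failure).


P(at least one) = 1 - P(none)
P(none) = (1 - 8/11)^10 = (3/11)^10 = 59049/25937424601
P(at least one) = 1 - 59049/25937424601 = 25937365552/25937424601

25937365552/25937424601


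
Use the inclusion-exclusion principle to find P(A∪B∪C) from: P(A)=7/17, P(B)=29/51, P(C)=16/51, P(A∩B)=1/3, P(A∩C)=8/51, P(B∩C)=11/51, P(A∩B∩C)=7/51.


P(A∪B∪C) = P(A)+P(B)+P(C) - P(AB)-P(AC)-P(BC) + P(ABC)
= 7/17+29/51+16/51 - 1/3-8/51-11/51 + 7/51
= 37/51

37/51


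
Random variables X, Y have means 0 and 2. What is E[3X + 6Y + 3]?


E[3X + 6Y + 3] = 3*E[X] + 6*E[Y] + 3
= (3)*(0) + (6)*(2) + (3)
= 0 + 12 + 3 = 15

15


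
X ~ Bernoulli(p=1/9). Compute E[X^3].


For Bernoulli: X in {0,1}
E[X^3] = 0^3*(1-1/9) + 1^3*1/9 = 1/9

1/9


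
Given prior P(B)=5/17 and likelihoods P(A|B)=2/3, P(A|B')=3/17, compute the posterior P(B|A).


P(A) = P(A|B)P(B) + P(A|B')P(B') = 2/3*5/17 + 3/17*12/17 = 278/867
P(B|A) = P(A|B)P(B)/P(A) = (10/51)/(278/867) = 85/139

85/139


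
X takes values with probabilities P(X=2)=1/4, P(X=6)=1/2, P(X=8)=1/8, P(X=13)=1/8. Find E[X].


E[X] = sum(x * P(x))
= 2*1/4 + 6*1/2 + 8*1/8 + 13*1/8
= 49/8

49/8


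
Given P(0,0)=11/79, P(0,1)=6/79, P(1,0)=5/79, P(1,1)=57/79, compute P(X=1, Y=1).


Read from table: P(X=1, Y=1) = 57/79

57/79


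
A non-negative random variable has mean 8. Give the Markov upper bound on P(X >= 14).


Markov: P(X >= a) <= E[X]/a
P(X >= 14) <= 8/14 = 4/7

4/7


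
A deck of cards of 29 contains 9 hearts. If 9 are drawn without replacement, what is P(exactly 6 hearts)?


P(X=6) = C(9,6)*C(20,3) / C(29,9)
= 84*1140 / 10015005
= 95760/10015005 = 912/95381

912/95381


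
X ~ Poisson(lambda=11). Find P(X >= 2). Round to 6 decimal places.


P(X>=2) = 1 - P(X<=1) = 1 - (e^(-11)*11^0/0! + e^(-11)*11^1/1!)
≈ 1 - (0.0000167017 + 0.0001837187)
= 1 - 0.0002004204 = 0.9997995796
≈ 0.999800

0.999800


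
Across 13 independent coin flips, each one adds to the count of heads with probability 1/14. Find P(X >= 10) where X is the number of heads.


P(X>=10) = P(X=10) + P(X=11) + P(X=12) + P(X=13)
= 314171/396857386627072 + 6591/396857386627072 + 169/793714773254144 + 1/793714773254144
= 320847/396857386627072

320847/396857386627072


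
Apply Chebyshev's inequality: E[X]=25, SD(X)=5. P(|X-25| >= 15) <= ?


k = 15/5 = 3
Chebyshev: P(|X-mu| >= k*sigma) <= 1/k^2 = 1/3^2 = 1/9

1/9


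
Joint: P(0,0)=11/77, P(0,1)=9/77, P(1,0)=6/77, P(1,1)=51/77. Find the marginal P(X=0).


P(X=0) = P(0,0)+P(0,1) = 11/77 + 9/77 = 20/77

20/77


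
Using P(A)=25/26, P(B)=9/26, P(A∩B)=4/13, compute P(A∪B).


P(A∪B) = P(A) + P(B) - P(A∩B)
= 25/26 + 9/26 - 4/13 = 1

1


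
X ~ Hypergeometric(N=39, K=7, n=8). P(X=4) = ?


P(X=4) = C(7,4)*C(32,4) / C(39,8)
= 35*35960 / 61523748
= 1258600/61523748 = 314650/15380937

314650/15380937


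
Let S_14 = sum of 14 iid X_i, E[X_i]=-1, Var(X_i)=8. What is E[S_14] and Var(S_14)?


E[S_n] = n*mu = 14*-1 = -14
Var(S_n) = n*sigma^2 = 14*8 = 112

E[S_14]=-14, Var(S_14)=112


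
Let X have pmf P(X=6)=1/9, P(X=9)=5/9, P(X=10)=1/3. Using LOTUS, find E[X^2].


E[X^2] = sum(g(x)*P(x))
= 36*1/9 + 81*5/9 + 100*1/3
= 247/3

247/3


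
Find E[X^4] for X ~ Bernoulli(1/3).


For Bernoulli: X in {0,1}
E[X^4] = 0^4*(1-1/3) + 1^4*1/3 = 1/3

1/3


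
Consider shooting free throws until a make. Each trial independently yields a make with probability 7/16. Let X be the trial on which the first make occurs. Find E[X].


For geometric (trials until first success), E[X] = 1/p = 1/(7/16) = 16/7

16/7


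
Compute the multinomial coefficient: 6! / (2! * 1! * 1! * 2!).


6! = 720
Denominator: 2!=2 * 1!=1 * 1!=1 * 2!=2
Coefficient = 720 / 4 = 180

180


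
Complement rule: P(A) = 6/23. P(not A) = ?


P(A') = 1 - P(A) = 1 - 6/23 = 17/23

17/23


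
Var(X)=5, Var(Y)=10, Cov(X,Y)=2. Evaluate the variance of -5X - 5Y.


Var(-5X - 5Y) = (-5)^2*Var(X) + (-5)^2*Var(Y) + 2*(-5)*(-5)*Cov(X,Y)
= 25*5 + 25*10 + 50*2
= 125 + 250 + 100 = 475

475


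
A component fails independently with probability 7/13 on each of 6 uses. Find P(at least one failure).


P(at least one) = 1 - P(none)
P(none) = (1 - 7/13)^6 = (6/13)^6 = 46656/4826809
P(at least one) = 1 - 46656/4826809 = 4780153/4826809

4780153/4826809


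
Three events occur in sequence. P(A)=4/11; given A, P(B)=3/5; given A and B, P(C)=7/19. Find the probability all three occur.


P(A∩B∩C) = P(A) * P(B|A) * P(C|A∩B)
= 4/11 * 3/5 * 7/19
= 12/55 * 7/19 = 84/1045

84/1045


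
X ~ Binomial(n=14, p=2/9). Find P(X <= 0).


P(X<=0) = P(X=0)
= 678223072849/22876792454961
= 678223072849/22876792454961

678223072849/22876792454961


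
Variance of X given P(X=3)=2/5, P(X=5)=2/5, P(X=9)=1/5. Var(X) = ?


E[X] = 5, E[X^2] = 149/5
Var(X) = E[X^2] - (E[X])^2 = 149/5 - (5)^2 = 24/5

24/5


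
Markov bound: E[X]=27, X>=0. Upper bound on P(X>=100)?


Markov: P(X >= a) <= E[X]/a
P(X >= 100) <= 27/100

27/100


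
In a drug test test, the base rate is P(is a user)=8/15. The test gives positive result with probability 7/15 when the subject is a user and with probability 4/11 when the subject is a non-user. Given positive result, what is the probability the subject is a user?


P(A) = P(A|B)P(B) + P(A|B')P(B') = 7/15*8/15 + 4/11*7/15 = 1036/2475
P(B|A) = P(A|B)P(B)/P(A) = (56/225)/(1036/2475) = 22/37

22/37


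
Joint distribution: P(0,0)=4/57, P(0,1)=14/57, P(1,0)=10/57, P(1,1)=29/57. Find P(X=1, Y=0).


Read from table: P(X=1, Y=0) = 10/57

10/57


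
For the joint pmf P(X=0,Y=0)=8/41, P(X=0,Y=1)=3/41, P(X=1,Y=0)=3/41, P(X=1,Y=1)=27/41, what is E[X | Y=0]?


P(Y=0) = 11/41
E[X|Y=0] = (0*8 + 1*3)/11 = 3/11

3/11


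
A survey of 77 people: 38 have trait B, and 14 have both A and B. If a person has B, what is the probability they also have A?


P(A|B) = P(A∩B)/P(B) = (14/77)/(38/77) = 14/38 = 7/19

7/19


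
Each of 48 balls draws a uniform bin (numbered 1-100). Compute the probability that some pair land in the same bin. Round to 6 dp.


P(all different) = prod((100-i)/100 for i=0..47) = 0.000001
P(at least one match) = 1 - 0.000001 = 0.999999

0.999999


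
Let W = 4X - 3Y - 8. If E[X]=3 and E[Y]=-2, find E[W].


E[4X - 3Y - 8] = 4*E[X] - 3*E[Y] - 8
= (4)*(3) + (-3)*(-2) + (-8)
= 12 + 6 - 8 = 10

10


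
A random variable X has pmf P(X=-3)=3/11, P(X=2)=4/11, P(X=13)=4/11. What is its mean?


E[X] = sum(x * P(x))
= -3*3/11 + 2*4/11 + 13*4/11
= 51/11

51/11


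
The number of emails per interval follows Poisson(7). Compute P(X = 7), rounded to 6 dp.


P(X=7) = e^(-7) * 7^7 / 7!
≈ 0.0009118819656 * 823543 / 5040
≈ 0.149003

0.149003


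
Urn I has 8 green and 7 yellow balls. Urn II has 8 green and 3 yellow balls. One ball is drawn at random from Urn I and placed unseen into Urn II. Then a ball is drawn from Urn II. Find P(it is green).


P(transfer green) = 8/15; P(transfer yellow) = 7/15
If green transferred: Urn II has 9 green of 12, so P(green|green moved) = 3/4
If yellow transferred: Urn II has 8 green of 12, so P(green|yellow moved) = 2/3
By total probability: P(green) = 8/15*3/4 + 7/15*2/3 = 32/45

32/45


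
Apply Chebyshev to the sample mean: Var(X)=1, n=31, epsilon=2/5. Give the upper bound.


Var(Xbar) = Var(X)/n = 1/31
Chebyshev: P(|Xbar-mu| >= 2/5) <= Var(Xbar)/(2/5)^2 = (1/31)/(4/25) = 25/124

25/124


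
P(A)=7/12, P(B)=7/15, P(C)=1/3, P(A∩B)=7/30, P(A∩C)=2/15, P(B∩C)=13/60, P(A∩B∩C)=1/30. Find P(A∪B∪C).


P(A∪B∪C) = P(A)+P(B)+P(C) - P(AB)-P(AC)-P(BC) + P(ABC)
= 7/12+7/15+1/3 - 7/30-2/15-13/60 + 1/30
= 5/6

5/6


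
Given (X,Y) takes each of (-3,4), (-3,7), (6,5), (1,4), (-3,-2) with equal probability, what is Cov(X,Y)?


E[X]=-2/5, E[Y]=18/5, E[XY]=7/5
Cov(X,Y) = E[XY] - E[X]E[Y] = 7/5 + 2/5*18/5 = 71/25

71/25


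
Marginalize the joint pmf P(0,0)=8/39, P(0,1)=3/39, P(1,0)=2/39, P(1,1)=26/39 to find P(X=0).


P(X=0) = P(0,0)+P(0,1) = 8/39 + 3/39 = 11/39

11/39


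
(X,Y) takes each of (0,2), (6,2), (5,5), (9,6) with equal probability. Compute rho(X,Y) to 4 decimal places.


Cov(X,Y) = 4.0000, Var(X) = 10.5000, Var(Y) = 3.1875
rho = Cov/(sqrt(VarX)*sqrt(VarY)) = 0.6914

0.6914


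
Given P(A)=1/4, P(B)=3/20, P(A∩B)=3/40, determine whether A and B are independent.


P(A)*P(B) = 1/4*3/20 = 3/80
P(A∩B) = 3/40 != 3/80, so not independent

No, A and B are not independent


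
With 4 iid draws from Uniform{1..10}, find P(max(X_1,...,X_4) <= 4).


P(max <= 4) = P(all X_i <= 4) = (P(X_1 <= 4))^4
= (4/10)^4 = (2/5)^4 = 16/625

16/625


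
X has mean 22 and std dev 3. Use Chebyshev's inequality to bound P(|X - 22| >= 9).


k = 9/3 = 3
Chebyshev: P(|X-mu| >= k*sigma) <= 1/k^2 = 1/3^2 = 1/9

1/9


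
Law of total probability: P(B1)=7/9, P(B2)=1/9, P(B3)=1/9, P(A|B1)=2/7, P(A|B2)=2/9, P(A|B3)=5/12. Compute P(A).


P(A) = P(A|B1)P(B1) + P(A|B2)P(B2) + P(A|B3)P(B3)
= 2/7*7/9 + 2/9*1/9 + 5/12*1/9
= 2/9 + 2/81 + 5/108 = 95/324

95/324


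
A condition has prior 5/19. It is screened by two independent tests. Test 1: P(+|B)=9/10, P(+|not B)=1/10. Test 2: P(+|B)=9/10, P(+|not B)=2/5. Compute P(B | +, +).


After test 1: P(+) = 9/10*5/19 + 1/10*14/19 = 59/190
P(B|+) = (9/38)/(59/190) = 45/59
After test 2 (use post1 as new prior): P(+) = 9/10*45/59 + 2/5*14/59 = 461/590
P(B|+,+) = (81/118)/(461/590) = 405/461

405/461


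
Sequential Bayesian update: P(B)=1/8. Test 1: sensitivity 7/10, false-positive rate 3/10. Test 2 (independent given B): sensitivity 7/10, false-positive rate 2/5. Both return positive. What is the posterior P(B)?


After test 1: P(+) = 7/10*1/8 + 3/10*7/8 = 7/20
P(B|+) = (7/80)/(7/20) = 1/4
After test 2 (use post1 as new prior): P(+) = 7/10*1/4 + 2/5*3/4 = 19/40
P(B|+,+) = (7/40)/(19/40) = 7/19

7/19


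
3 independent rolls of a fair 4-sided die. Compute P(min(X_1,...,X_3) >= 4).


P(min >= 4) = P(all X_i >= 4) = (P(X_1 >= 4))^3
= (1/4)^3 = 1/64

1/64


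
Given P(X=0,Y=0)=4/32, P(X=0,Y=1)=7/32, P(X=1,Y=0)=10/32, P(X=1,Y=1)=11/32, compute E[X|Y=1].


P(Y=1) = 18/32
E[X|Y=1] = (0*7 + 1*11)/18 = 11/18

11/18


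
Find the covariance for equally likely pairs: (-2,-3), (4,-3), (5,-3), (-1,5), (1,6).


E[X]=7/5, E[Y]=2/5, E[XY]=-4
Cov(X,Y) = E[XY] - E[X]E[Y] = -4 - 7/5*2/5 = -114/25

-114/25


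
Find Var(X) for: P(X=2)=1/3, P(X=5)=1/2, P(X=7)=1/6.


E[X] = 13/3, E[X^2] = 22
Var(X) = E[X^2] - (E[X])^2 = 22 - (13/3)^2 = 29/9

29/9


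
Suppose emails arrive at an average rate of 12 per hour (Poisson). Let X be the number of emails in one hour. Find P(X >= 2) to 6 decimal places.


P(X>=2) = 1 - P(X<=1) = 1 - (e^(-12)*12^0/0! + e^(-12)*12^1/1!)
≈ 1 - (0.0000061442 + 0.0000737305)
= 1 - 0.0000798747 = 0.9999201253
≈ 0.999920

0.999920


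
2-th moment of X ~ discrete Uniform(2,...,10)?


E[X^2] = (1/9) * sum(x^2 for x=2..10)
= 384/9 = 128/3

128/3


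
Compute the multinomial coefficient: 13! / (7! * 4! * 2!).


13! = 6227020800
Denominator: 7!=5040 * 4!=24 * 2!=2
Coefficient = 6227020800 / 241920 = 25740

25740


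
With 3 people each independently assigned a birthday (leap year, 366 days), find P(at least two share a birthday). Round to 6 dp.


P(all different) = prod((366-i)/366 for i=0..2) = 0.991818
P(at least one match) = 1 - 0.991818 = 0.008182

0.008182


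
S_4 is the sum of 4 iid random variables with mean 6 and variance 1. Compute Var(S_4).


By independence, Var(S_n) = n*Var(X_1) = 4*1 = 4

4


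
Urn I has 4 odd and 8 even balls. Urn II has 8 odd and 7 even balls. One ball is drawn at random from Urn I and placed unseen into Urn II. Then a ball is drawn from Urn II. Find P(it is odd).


P(transfer odd) = 4/12 = 1/3; P(transfer even) = 2/3
If odd transferred: Urn II has 9 odd of 16, so P(odd|odd moved) = 9/16
If even transferred: Urn II has 8 odd of 16, so P(odd|even moved) = 1/2
By total probability: P(odd) = 1/3*9/16 + 2/3*1/2 = 25/48

25/48


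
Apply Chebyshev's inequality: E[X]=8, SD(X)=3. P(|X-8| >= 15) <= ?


k = 15/3 = 5
Chebyshev: P(|X-mu| >= k*sigma) <= 1/k^2 = 1/5^2 = 1/25

1/25


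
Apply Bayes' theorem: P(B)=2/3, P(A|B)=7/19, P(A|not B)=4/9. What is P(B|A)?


P(A) = P(A|B)P(B) + P(A|B')P(B') = 7/19*2/3 + 4/9*1/3 = 202/513
P(B|A) = P(A|B)P(B)/P(A) = (14/57)/(202/513) = 63/101

63/101


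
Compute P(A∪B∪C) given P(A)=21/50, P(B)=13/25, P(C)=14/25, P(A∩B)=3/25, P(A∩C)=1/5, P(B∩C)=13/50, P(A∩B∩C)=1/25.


P(A∪B∪C) = P(A)+P(B)+P(C) - P(AB)-P(AC)-P(BC) + P(ABC)
= 21/50+13/25+14/25 - 3/25-1/5-13/50 + 1/25
= 24/25

24/25


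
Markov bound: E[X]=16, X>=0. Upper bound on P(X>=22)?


Markov: P(X >= a) <= E[X]/a
P(X >= 22) <= 16/22 = 8/11

8/11


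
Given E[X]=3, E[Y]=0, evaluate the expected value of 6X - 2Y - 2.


E[6X - 2Y - 2] = 6*E[X] - 2*E[Y] - 2
= (6)*(3) + (-2)*(0) + (-2)
= 18 + 0 - 2 = 16

16


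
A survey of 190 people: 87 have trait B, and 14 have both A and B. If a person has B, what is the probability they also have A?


P(A|B) = P(A∩B)/P(B) = (14/190)/(87/190) = 14/87

14/87


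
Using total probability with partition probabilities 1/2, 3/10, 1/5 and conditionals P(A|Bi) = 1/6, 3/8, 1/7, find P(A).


P(A) = P(A|B1)P(B1) + P(A|B2)P(B2) + P(A|B3)P(B3)
= 1/6*1/2 + 3/8*3/10 + 1/7*1/5
= 1/12 + 9/80 + 1/35 = 377/1680

377/1680


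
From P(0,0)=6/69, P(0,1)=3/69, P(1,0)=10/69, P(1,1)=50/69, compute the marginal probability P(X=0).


P(X=0) = P(0,0)+P(0,1) = 6/69 + 3/69 = 9/69 = 3/23

3/23


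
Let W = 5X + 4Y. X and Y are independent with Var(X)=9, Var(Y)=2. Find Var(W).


Independence => Cov(X,Y)=0
Var(5X + 4Y) = 5^2*Var(X) + 4^2*Var(Y)
= 25*9 + 16*2 = 257

257


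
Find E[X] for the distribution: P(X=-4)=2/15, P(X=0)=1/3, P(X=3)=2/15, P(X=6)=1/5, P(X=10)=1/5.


E[X] = sum(x * P(x))
= -4*2/15 + 0*1/3 + 3*2/15 + 6*1/5 + 10*1/5
= 46/15

46/15


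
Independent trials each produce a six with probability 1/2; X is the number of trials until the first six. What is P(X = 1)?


P(X=1) = (1-p)^0 * p = (1/2)^0 * 1/2
= 1 * 1/2 = 1/2

1/2


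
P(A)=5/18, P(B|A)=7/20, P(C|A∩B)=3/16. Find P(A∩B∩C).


P(A∩B∩C) = P(A) * P(B|A) * P(C|A∩B)
= 5/18 * 7/20 * 3/16
= 7/72 * 3/16 = 7/384

7/384


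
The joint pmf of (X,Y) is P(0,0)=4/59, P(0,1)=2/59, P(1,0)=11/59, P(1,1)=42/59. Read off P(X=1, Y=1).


Read from table: P(X=1, Y=1) = 42/59

42/59


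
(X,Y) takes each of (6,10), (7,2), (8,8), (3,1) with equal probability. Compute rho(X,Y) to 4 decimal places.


Cov(X,Y) = 3.7500, Var(X) = 3.5000, Var(Y) = 14.6875
rho = Cov/(sqrt(VarX)*sqrt(VarY)) = 0.5230

0.5230


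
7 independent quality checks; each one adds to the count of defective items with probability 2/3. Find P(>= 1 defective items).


P(at least one) = 1 - P(none)
P(none) = (1 - 2/3)^7 = (1/3)^7 = 1/2187
P(at least one) = 1 - 1/2187 = 2186/2187

2186/2187


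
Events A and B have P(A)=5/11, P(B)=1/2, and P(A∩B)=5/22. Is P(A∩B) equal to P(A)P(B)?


P(A)*P(B) = 5/11*1/2 = 5/22
P(A∩B) = 5/22, which equals P(A)P(B), so independent

Yes, A and B are independent


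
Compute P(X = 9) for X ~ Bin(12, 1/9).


P(X=9) = C(12,9) * p^9 * (1-p)^3
= 220 * 1/387420489 * 512/729
= 112640/282429536481

112640/282429536481


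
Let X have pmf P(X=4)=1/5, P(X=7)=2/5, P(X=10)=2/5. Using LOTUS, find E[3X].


E[3X] = sum(g(x)*P(x))
= 12*1/5 + 21*2/5 + 30*2/5
= 114/5

114/5


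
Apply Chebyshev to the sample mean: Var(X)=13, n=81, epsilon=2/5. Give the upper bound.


Var(Xbar) = Var(X)/n = 13/81
Chebyshev: P(|Xbar-mu| >= 2/5) <= Var(Xbar)/(2/5)^2 = (13/81)/(4/25) = 325/324
Bound exceeds 1, so trivial bound: 1

1


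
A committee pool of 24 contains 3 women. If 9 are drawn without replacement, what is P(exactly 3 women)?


P(X=3) = C(3,3)*C(21,6) / C(24,9)
= 1*54264 / 1307504
= 54264/1307504 = 21/506

21/506


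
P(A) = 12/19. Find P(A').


P(A') = 1 - P(A) = 1 - 12/19 = 7/19

7/19


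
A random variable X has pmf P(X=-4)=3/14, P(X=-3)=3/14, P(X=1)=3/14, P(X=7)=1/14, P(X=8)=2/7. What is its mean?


E[X] = sum(x * P(x))
= -4*3/14 - 3*3/14 + 1*3/14 + 7*1/14 + 8*2/7
= 3/2

3/2


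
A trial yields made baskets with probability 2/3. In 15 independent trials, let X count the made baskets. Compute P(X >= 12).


P(X>=12) = P(X=12) + P(X=13) + P(X=14) + P(X=15)
= 1863680/14348907 + 286720/4782969 + 81920/4782969 + 32768/14348907
= 3002368/14348907

3002368/14348907


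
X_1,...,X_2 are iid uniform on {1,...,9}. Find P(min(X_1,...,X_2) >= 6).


P(min >= 6) = P(all X_i >= 6) = (P(X_1 >= 6))^2
= (4/9)^2 = 16/81

16/81


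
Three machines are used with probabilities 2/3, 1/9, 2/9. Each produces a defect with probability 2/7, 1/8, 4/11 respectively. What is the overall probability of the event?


P(A) = P(A|B1)P(B1) + P(A|B2)P(B2) + P(A|B3)P(B3)
= 2/7*2/3 + 1/8*1/9 + 4/11*2/9
= 4/21 + 1/72 + 8/99 = 527/1848

527/1848


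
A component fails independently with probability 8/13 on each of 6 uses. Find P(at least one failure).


P(at least one) = 1 - P(none)
P(none) = (1 - 8/13)^6 = (5/13)^6 = 15625/4826809
P(at least one) = 1 - 15625/4826809 = 4811184/4826809

4811184/4826809
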